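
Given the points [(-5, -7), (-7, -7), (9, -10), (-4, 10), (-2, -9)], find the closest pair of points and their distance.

Computing all pairwise distances among 5 points:

d((-5, -7), (-7, -7)) = 2.0 <-- minimum
d((-5, -7), (9, -10)) = 14.3178
d((-5, -7), (-4, 10)) = 17.0294
d((-5, -7), (-2, -9)) = 3.6056
d((-7, -7), (9, -10)) = 16.2788
d((-7, -7), (-4, 10)) = 17.2627
d((-7, -7), (-2, -9)) = 5.3852
d((9, -10), (-4, 10)) = 23.8537
d((9, -10), (-2, -9)) = 11.0454
d((-4, 10), (-2, -9)) = 19.105

Closest pair: (-5, -7) and (-7, -7) with distance 2.0

The closest pair is (-5, -7) and (-7, -7) with Euclidean distance 2.0. For 5 points, brute-force pairwise comparison is shown above. For large n, the divide-and-conquer algorithm (sort by x, recurse on halves, check the dividing strip) achieves O(n log n).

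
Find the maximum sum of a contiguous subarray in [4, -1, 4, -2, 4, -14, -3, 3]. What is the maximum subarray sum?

Using Kadane's algorithm on [4, -1, 4, -2, 4, -14, -3, 3]:

Scanning through the array:
Position 1 (value -1): max_ending_here = 3, max_so_far = 4
Position 2 (value 4): max_ending_here = 7, max_so_far = 7
Position 3 (value -2): max_ending_here = 5, max_so_far = 7
Position 4 (value 4): max_ending_here = 9, max_so_far = 9
Position 5 (value -14): max_ending_here = -5, max_so_far = 9
Position 6 (value -3): max_ending_here = -3, max_so_far = 9
Position 7 (value 3): max_ending_here = 3, max_so_far = 9

Maximum subarray: [4, -1, 4, -2, 4]
Maximum sum: 9

The maximum subarray is [4, -1, 4, -2, 4] with sum 9. This subarray runs from index 0 to index 4.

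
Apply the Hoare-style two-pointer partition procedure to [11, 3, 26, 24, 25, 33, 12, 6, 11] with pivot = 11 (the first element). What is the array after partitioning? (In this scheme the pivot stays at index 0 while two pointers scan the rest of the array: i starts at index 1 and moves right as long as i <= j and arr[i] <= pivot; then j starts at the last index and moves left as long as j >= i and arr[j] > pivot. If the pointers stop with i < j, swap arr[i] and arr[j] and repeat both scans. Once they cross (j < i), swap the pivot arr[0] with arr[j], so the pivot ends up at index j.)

Hoare-style two-pointer partition with pivot = 11:

Initial array: [11, 3, 26, 24, 25, 33, 12, 6, 11]

Pointers start at i = 1, j = 8.
i stops at index 2 (arr[2]=26 > 11), j stops at index 8 (arr[8]=11 <= 11): swap arr[2] and arr[8], array becomes [11, 3, 11, 24, 25, 33, 12, 6, 26]
i stops at index 3 (arr[3]=24 > 11), j stops at index 7 (arr[7]=6 <= 11): swap arr[3] and arr[7], array becomes [11, 3, 11, 6, 25, 33, 12, 24, 26]
i ends at 4, j ends at 3: the pointers have crossed (j < i), so scanning stops.

Swap pivot arr[0] with arr[3] to place pivot at position 3: [6, 3, 11, 11, 25, 33, 12, 24, 26]
Pivot position: 3

After partitioning with pivot 11, the array becomes [6, 3, 11, 11, 25, 33, 12, 24, 26]. The pivot is placed at index 3. All elements to the left of the pivot are <= 11, and all elements to the right are > 11.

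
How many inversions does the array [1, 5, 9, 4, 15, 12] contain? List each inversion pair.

Finding inversions in [1, 5, 9, 4, 15, 12]:

(1, 3): arr[1]=5 > arr[3]=4
(2, 3): arr[2]=9 > arr[3]=4
(4, 5): arr[4]=15 > arr[5]=12

Total inversions: 3

The array has 3 inversion(s): (1,3), (2,3), (4,5). Each pair (i,j) satisfies i < j and arr[i] > arr[j].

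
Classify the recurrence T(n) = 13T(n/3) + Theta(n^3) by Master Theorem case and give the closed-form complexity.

Master Theorem for T(n) = 13T(n/3) + O(n^3):

a = 13, b = 3, c = 3
log_b(a) = log_3(13) = 2.3347

Case 3: c = 3 > log_3(13) = 2.3347
T(n) = O(n^3) = O(n^3)

For T(n) = 13T(n/3) + O(n^3): log_3(13) = 2.3347. This is Case 3 of the Master Theorem (c > log_b(a), work dominated by root), giving O(n^3).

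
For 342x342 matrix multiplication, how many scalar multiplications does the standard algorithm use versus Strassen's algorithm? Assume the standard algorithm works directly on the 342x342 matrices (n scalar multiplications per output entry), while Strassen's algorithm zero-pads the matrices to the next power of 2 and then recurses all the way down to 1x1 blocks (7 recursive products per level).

Matrix multiplication for 342x342 matrices:

Strassen's algorithm requires power-of-2 dimensions. Pad 342x342 to 512x512 (next power of 2).

Standard algorithm: 342^3 = 40001688 multiplications
Strassen's algorithm: 7^(log2(512)) = 7^9 = 40353607 multiplications
Difference: 40001688 - 40353607 = -351919 (Strassen uses MORE here due to padding overhead — for small or just-over-power-of-2 n, padding can outweigh the per-level savings)

Standard: 40001688 multiplications (342^3). Strassen: 40353607 multiplications (7^9, after padding to 512x512). Strassen reduces 8 recursive multiplications to 7 at each level.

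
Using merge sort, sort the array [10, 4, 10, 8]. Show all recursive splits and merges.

Merge sort trace:

Split: [10, 4, 10, 8] -> [10, 4] and [10, 8]
  Split: [10, 4] -> [10] and [4]
  Merge: [10] + [4] -> [4, 10]
  Split: [10, 8] -> [10] and [8]
  Merge: [10] + [8] -> [8, 10]
Merge: [4, 10] + [8, 10] -> [4, 8, 10, 10]

Final sorted array: [4, 8, 10, 10]

The merge sort proceeds by recursively splitting the array and merging sorted halves.
After all merges, the sorted array is [4, 8, 10, 10].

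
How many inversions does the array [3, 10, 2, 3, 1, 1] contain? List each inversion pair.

Finding inversions in [3, 10, 2, 3, 1, 1]:

(0, 2): arr[0]=3 > arr[2]=2
(0, 4): arr[0]=3 > arr[4]=1
(0, 5): arr[0]=3 > arr[5]=1
(1, 2): arr[1]=10 > arr[2]=2
(1, 3): arr[1]=10 > arr[3]=3
(1, 4): arr[1]=10 > arr[4]=1
(1, 5): arr[1]=10 > arr[5]=1
(2, 4): arr[2]=2 > arr[4]=1
(2, 5): arr[2]=2 > arr[5]=1
(3, 4): arr[3]=3 > arr[4]=1
(3, 5): arr[3]=3 > arr[5]=1

Total inversions: 11

The array has 11 inversion(s): (0,2), (0,4), (0,5), (1,2), (1,3), (1,4), (1,5), (2,4), (2,5), (3,4), (3,5). Each pair (i,j) satisfies i < j and arr[i] > arr[j].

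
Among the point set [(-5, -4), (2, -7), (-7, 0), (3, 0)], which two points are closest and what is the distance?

Computing all pairwise distances among 4 points:

d((-5, -4), (2, -7)) = 7.6158
d((-5, -4), (-7, 0)) = 4.4721 <-- minimum
d((-5, -4), (3, 0)) = 8.9443
d((2, -7), (-7, 0)) = 11.4018
d((2, -7), (3, 0)) = 7.0711
d((-7, 0), (3, 0)) = 10.0

Closest pair: (-5, -4) and (-7, 0) with distance 4.4721

The closest pair is (-5, -4) and (-7, 0) with Euclidean distance 4.4721. For 4 points, brute-force pairwise comparison is shown above. For large n, the divide-and-conquer algorithm (sort by x, recurse on halves, check the dividing strip) achieves O(n log n).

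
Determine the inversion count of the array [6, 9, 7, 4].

Finding inversions in [6, 9, 7, 4]:

(0, 3): arr[0]=6 > arr[3]=4
(1, 2): arr[1]=9 > arr[2]=7
(1, 3): arr[1]=9 > arr[3]=4
(2, 3): arr[2]=7 > arr[3]=4

Total inversions: 4

The array has 4 inversion(s): (0,3), (1,2), (1,3), (2,3). Each pair (i,j) satisfies i < j and arr[i] > arr[j].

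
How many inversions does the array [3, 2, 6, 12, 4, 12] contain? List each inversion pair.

Finding inversions in [3, 2, 6, 12, 4, 12]:

(0, 1): arr[0]=3 > arr[1]=2
(2, 4): arr[2]=6 > arr[4]=4
(3, 4): arr[3]=12 > arr[4]=4

Total inversions: 3

The array has 3 inversion(s): (0,1), (2,4), (3,4). Each pair (i,j) satisfies i < j and arr[i] > arr[j].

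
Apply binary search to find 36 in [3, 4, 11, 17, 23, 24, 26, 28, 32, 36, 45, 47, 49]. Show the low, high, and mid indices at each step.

Binary search for 36 in [3, 4, 11, 17, 23, 24, 26, 28, 32, 36, 45, 47, 49]:

lo=0, hi=12, mid=6, arr[mid]=26 -> 26 < 36, search right half
lo=7, hi=12, mid=9, arr[mid]=36 -> Found target at index 9!

Binary search finds 36 at index 9 after 2 comparisons. The search repeatedly halves the search space by comparing with the middle element.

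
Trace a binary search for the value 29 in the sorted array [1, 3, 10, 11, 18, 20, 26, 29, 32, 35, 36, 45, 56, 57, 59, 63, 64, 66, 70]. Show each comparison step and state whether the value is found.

Binary search for 29 in [1, 3, 10, 11, 18, 20, 26, 29, 32, 35, 36, 45, 56, 57, 59, 63, 64, 66, 70]:

lo=0, hi=18, mid=9, arr[mid]=35 -> 35 > 29, search left half
lo=0, hi=8, mid=4, arr[mid]=18 -> 18 < 29, search right half
lo=5, hi=8, mid=6, arr[mid]=26 -> 26 < 29, search right half
lo=7, hi=8, mid=7, arr[mid]=29 -> Found target at index 7!

Binary search finds 29 at index 7 after 4 comparisons. The search repeatedly halves the search space by comparing with the middle element.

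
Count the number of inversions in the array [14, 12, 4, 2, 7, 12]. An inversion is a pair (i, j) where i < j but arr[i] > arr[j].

Finding inversions in [14, 12, 4, 2, 7, 12]:

(0, 1): arr[0]=14 > arr[1]=12
(0, 2): arr[0]=14 > arr[2]=4
(0, 3): arr[0]=14 > arr[3]=2
(0, 4): arr[0]=14 > arr[4]=7
(0, 5): arr[0]=14 > arr[5]=12
(1, 2): arr[1]=12 > arr[2]=4
(1, 3): arr[1]=12 > arr[3]=2
(1, 4): arr[1]=12 > arr[4]=7
(2, 3): arr[2]=4 > arr[3]=2

Total inversions: 9

The array has 9 inversion(s): (0,1), (0,2), (0,3), (0,4), (0,5), (1,2), (1,3), (1,4), (2,3). Each pair (i,j) satisfies i < j and arr[i] > arr[j].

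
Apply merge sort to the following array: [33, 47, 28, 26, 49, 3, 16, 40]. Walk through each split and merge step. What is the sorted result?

Merge sort trace:

Split: [33, 47, 28, 26, 49, 3, 16, 40] -> [33, 47, 28, 26] and [49, 3, 16, 40]
  Split: [33, 47, 28, 26] -> [33, 47] and [28, 26]
    Split: [33, 47] -> [33] and [47]
    Merge: [33] + [47] -> [33, 47]
    Split: [28, 26] -> [28] and [26]
    Merge: [28] + [26] -> [26, 28]
  Merge: [33, 47] + [26, 28] -> [26, 28, 33, 47]
  Split: [49, 3, 16, 40] -> [49, 3] and [16, 40]
    Split: [49, 3] -> [49] and [3]
    Merge: [49] + [3] -> [3, 49]
    Split: [16, 40] -> [16] and [40]
    Merge: [16] + [40] -> [16, 40]
  Merge: [3, 49] + [16, 40] -> [3, 16, 40, 49]
Merge: [26, 28, 33, 47] + [3, 16, 40, 49] -> [3, 16, 26, 28, 33, 40, 47, 49]

Final sorted array: [3, 16, 26, 28, 33, 40, 47, 49]

The merge sort proceeds by recursively splitting the array and merging sorted halves.
After all merges, the sorted array is [3, 16, 26, 28, 33, 40, 47, 49].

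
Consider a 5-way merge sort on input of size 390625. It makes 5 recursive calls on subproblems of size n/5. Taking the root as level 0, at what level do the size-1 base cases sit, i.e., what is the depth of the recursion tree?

For divide and conquer with division factor 5:

Problem sizes at each level:
Level 0: 390625
Level 1: 78125
Level 2: 15625
Level 3: 3125
Level 4: 625
Level 5: 125
Level 6: 25
Level 7: 5
Level 8: 1

The root is level 0 and the size-1 base case is level 8 (the tree spans levels 0 through 8, i.e. 9 levels counting the root), so the depth is the number of divisions: log_5(390625) = 8

The recursion tree depth is log_5(390625) = 8. At each level, the problem size is divided by 5, so it takes 8 divisions to reduce to a base case of size 1. The algorithm makes 5 recursive calls at each level.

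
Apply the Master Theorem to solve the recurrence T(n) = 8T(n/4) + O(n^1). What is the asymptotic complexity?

Master Theorem for T(n) = 8T(n/4) + O(n^1):

a = 8, b = 4, c = 1
log_b(a) = log_4(8) = 1.5000

Case 1: c = 1 < log_4(8) = 1.5000
T(n) = O(n^(log_4 8))

For T(n) = 8T(n/4) + O(n^1): log_4(8) = 1.5000. This is Case 1 of the Master Theorem (c < log_b(a), work dominated by leaves), giving O(n^(log_4 8)).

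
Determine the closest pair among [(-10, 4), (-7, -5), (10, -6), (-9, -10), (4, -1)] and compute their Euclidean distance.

Computing all pairwise distances among 5 points:

d((-10, 4), (-7, -5)) = 9.4868
d((-10, 4), (10, -6)) = 22.3607
d((-10, 4), (-9, -10)) = 14.0357
d((-10, 4), (4, -1)) = 14.8661
d((-7, -5), (10, -6)) = 17.0294
d((-7, -5), (-9, -10)) = 5.3852 <-- minimum
d((-7, -5), (4, -1)) = 11.7047
d((10, -6), (-9, -10)) = 19.4165
d((10, -6), (4, -1)) = 7.8102
d((-9, -10), (4, -1)) = 15.8114

Closest pair: (-7, -5) and (-9, -10) with distance 5.3852

The closest pair is (-7, -5) and (-9, -10) with Euclidean distance 5.3852. For 5 points, brute-force pairwise comparison is shown above. For large n, the divide-and-conquer algorithm (sort by x, recurse on halves, check the dividing strip) achieves O(n log n).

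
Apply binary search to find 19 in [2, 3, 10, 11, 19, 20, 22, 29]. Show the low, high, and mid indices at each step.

Binary search for 19 in [2, 3, 10, 11, 19, 20, 22, 29]:

lo=0, hi=7, mid=3, arr[mid]=11 -> 11 < 19, search right half
lo=4, hi=7, mid=5, arr[mid]=20 -> 20 > 19, search left half
lo=4, hi=4, mid=4, arr[mid]=19 -> Found target at index 4!

Binary search finds 19 at index 4 after 3 comparisons. The search repeatedly halves the search space by comparing with the middle element.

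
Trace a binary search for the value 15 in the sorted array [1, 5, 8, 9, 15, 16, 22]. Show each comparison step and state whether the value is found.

Binary search for 15 in [1, 5, 8, 9, 15, 16, 22]:

lo=0, hi=6, mid=3, arr[mid]=9 -> 9 < 15, search right half
lo=4, hi=6, mid=5, arr[mid]=16 -> 16 > 15, search left half
lo=4, hi=4, mid=4, arr[mid]=15 -> Found target at index 4!

Binary search finds 15 at index 4 after 3 comparisons. The search repeatedly halves the search space by comparing with the middle element.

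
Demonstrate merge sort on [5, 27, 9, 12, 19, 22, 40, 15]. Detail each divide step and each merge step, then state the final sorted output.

Merge sort trace:

Split: [5, 27, 9, 12, 19, 22, 40, 15] -> [5, 27, 9, 12] and [19, 22, 40, 15]
  Split: [5, 27, 9, 12] -> [5, 27] and [9, 12]
    Split: [5, 27] -> [5] and [27]
    Merge: [5] + [27] -> [5, 27]
    Split: [9, 12] -> [9] and [12]
    Merge: [9] + [12] -> [9, 12]
  Merge: [5, 27] + [9, 12] -> [5, 9, 12, 27]
  Split: [19, 22, 40, 15] -> [19, 22] and [40, 15]
    Split: [19, 22] -> [19] and [22]
    Merge: [19] + [22] -> [19, 22]
    Split: [40, 15] -> [40] and [15]
    Merge: [40] + [15] -> [15, 40]
  Merge: [19, 22] + [15, 40] -> [15, 19, 22, 40]
Merge: [5, 9, 12, 27] + [15, 19, 22, 40] -> [5, 9, 12, 15, 19, 22, 27, 40]

Final sorted array: [5, 9, 12, 15, 19, 22, 27, 40]

The merge sort proceeds by recursively splitting the array and merging sorted halves.
After all merges, the sorted array is [5, 9, 12, 15, 19, 22, 27, 40].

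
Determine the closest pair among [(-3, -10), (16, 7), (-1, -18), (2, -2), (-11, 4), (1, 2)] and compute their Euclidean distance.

Computing all pairwise distances among 6 points:

d((-3, -10), (16, 7)) = 25.4951
d((-3, -10), (-1, -18)) = 8.2462
d((-3, -10), (2, -2)) = 9.434
d((-3, -10), (-11, 4)) = 16.1245
d((-3, -10), (1, 2)) = 12.6491
d((16, 7), (-1, -18)) = 30.2324
d((16, 7), (2, -2)) = 16.6433
d((16, 7), (-11, 4)) = 27.1662
d((16, 7), (1, 2)) = 15.8114
d((-1, -18), (2, -2)) = 16.2788
d((-1, -18), (-11, 4)) = 24.1661
d((-1, -18), (1, 2)) = 20.0998
d((2, -2), (-11, 4)) = 14.3178
d((2, -2), (1, 2)) = 4.1231 <-- minimum
d((-11, 4), (1, 2)) = 12.1655

Closest pair: (2, -2) and (1, 2) with distance 4.1231

The closest pair is (2, -2) and (1, 2) with Euclidean distance 4.1231. For 6 points, brute-force pairwise comparison is shown above. For large n, the divide-and-conquer algorithm (sort by x, recurse on halves, check the dividing strip) achieves O(n log n).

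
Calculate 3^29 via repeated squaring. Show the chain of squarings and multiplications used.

Computing 3^29 by squaring (build up from 3^1; each line after the first costs one multiplication):

3^1 = 3
3^2 = (3^1)^2 = 3^2 = 9
3^3 = 3 * 3^2 = 3 * 9 = 27
3^6 = (3^3)^2 = 27^2 = 729
3^7 = 3 * 3^6 = 3 * 729 = 2187
3^14 = (3^7)^2 = 2187^2 = 4782969
3^28 = (3^14)^2 = 4782969^2 = 22876792454961
3^29 = 3 * 3^28 = 3 * 22876792454961 = 68630377364883

Result: 68630377364883
Multiplications needed: 7 (7 lines after 3^1)

3^29 = 68630377364883. Using exponentiation by squaring, this requires 7 multiplications. The key idea: if the exponent is even, square the half-power; if odd, multiply by the base once.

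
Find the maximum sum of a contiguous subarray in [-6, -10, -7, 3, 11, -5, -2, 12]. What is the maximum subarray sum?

Using Kadane's algorithm on [-6, -10, -7, 3, 11, -5, -2, 12]:

Scanning through the array:
Position 1 (value -10): max_ending_here = -10, max_so_far = -6
Position 2 (value -7): max_ending_here = -7, max_so_far = -6
Position 3 (value 3): max_ending_here = 3, max_so_far = 3
Position 4 (value 11): max_ending_here = 14, max_so_far = 14
Position 5 (value -5): max_ending_here = 9, max_so_far = 14
Position 6 (value -2): max_ending_here = 7, max_so_far = 14
Position 7 (value 12): max_ending_here = 19, max_so_far = 19

Maximum subarray: [3, 11, -5, -2, 12]
Maximum sum: 19

The maximum subarray is [3, 11, -5, -2, 12] with sum 19. This subarray runs from index 3 to index 7.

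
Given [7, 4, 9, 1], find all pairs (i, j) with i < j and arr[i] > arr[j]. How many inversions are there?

Finding inversions in [7, 4, 9, 1]:

(0, 1): arr[0]=7 > arr[1]=4
(0, 3): arr[0]=7 > arr[3]=1
(1, 3): arr[1]=4 > arr[3]=1
(2, 3): arr[2]=9 > arr[3]=1

Total inversions: 4

The array has 4 inversion(s): (0,1), (0,3), (1,3), (2,3). Each pair (i,j) satisfies i < j and arr[i] > arr[j].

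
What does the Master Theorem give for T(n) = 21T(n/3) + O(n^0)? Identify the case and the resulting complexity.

Master Theorem for T(n) = 21T(n/3) + O(n^0):

a = 21, b = 3, c = 0
log_b(a) = log_3(21) = 2.7712

Case 1: c = 0 < log_3(21) = 2.7712
T(n) = O(n^(log_3 21))

For T(n) = 21T(n/3) + O(n^0): log_3(21) = 2.7712. This is Case 1 of the Master Theorem (c < log_b(a), work dominated by leaves), giving O(n^(log_3 21)).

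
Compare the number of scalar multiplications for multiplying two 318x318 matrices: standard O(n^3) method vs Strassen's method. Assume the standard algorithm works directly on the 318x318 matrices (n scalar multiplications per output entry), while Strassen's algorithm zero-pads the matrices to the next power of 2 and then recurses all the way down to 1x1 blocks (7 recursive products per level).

Matrix multiplication for 318x318 matrices:

Strassen's algorithm requires power-of-2 dimensions. Pad 318x318 to 512x512 (next power of 2).

Standard algorithm: 318^3 = 32157432 multiplications
Strassen's algorithm: 7^(log2(512)) = 7^9 = 40353607 multiplications
Difference: 32157432 - 40353607 = -8196175 (Strassen uses MORE here due to padding overhead — for small or just-over-power-of-2 n, padding can outweigh the per-level savings)

Standard: 32157432 multiplications (318^3). Strassen: 40353607 multiplications (7^9, after padding to 512x512). Strassen reduces 8 recursive multiplications to 7 at each level.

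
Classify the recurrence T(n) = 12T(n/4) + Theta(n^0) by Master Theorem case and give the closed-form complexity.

Master Theorem for T(n) = 12T(n/4) + O(n^0):

a = 12, b = 4, c = 0
log_b(a) = log_4(12) = 1.7925

Case 1: c = 0 < log_4(12) = 1.7925
T(n) = O(n^(log_4 12))

For T(n) = 12T(n/4) + O(n^0): log_4(12) = 1.7925. This is Case 1 of the Master Theorem (c < log_b(a), work dominated by leaves), giving O(n^(log_4 12)).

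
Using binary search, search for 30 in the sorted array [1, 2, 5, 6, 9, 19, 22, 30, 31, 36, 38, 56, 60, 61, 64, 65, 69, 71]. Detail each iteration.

Binary search for 30 in [1, 2, 5, 6, 9, 19, 22, 30, 31, 36, 38, 56, 60, 61, 64, 65, 69, 71]:

lo=0, hi=17, mid=8, arr[mid]=31 -> 31 > 30, search left half
lo=0, hi=7, mid=3, arr[mid]=6 -> 6 < 30, search right half
lo=4, hi=7, mid=5, arr[mid]=19 -> 19 < 30, search right half
lo=6, hi=7, mid=6, arr[mid]=22 -> 22 < 30, search right half
lo=7, hi=7, mid=7, arr[mid]=30 -> Found target at index 7!

Binary search finds 30 at index 7 after 5 comparisons. The search repeatedly halves the search space by comparing with the middle element.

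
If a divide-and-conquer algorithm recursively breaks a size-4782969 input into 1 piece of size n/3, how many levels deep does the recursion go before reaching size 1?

For divide and conquer with division factor 3:

Problem sizes at each level:
Level 0: 4782969
Level 1: 1594323
Level 2: 531441
Level 3: 177147
Level 4: 59049
Level 5: 19683
Level 6: 6561
Level 7: 2187
Level 8: 729
Level 9: 243
Level 10: 81
Level 11: 27
Level 12: 9
Level 13: 3
Level 14: 1

The root is level 0 and the size-1 base case is level 14 (the tree spans levels 0 through 14, i.e. 15 levels counting the root), so the depth is the number of divisions: log_3(4782969) = 14

The recursion tree depth is log_3(4782969) = 14. At each level, the problem size is divided by 3, so it takes 14 divisions to reduce to a base case of size 1. The algorithm makes 1 recursive call at each level.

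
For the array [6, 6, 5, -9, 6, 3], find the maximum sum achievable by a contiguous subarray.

Using Kadane's algorithm on [6, 6, 5, -9, 6, 3]:

Scanning through the array:
Position 1 (value 6): max_ending_here = 12, max_so_far = 12
Position 2 (value 5): max_ending_here = 17, max_so_far = 17
Position 3 (value -9): max_ending_here = 8, max_so_far = 17
Position 4 (value 6): max_ending_here = 14, max_so_far = 17
Position 5 (value 3): max_ending_here = 17, max_so_far = 17

Maximum subarray: [6, 6, 5]
Maximum sum: 17

The maximum subarray is [6, 6, 5] with sum 17. This subarray runs from index 0 to index 2.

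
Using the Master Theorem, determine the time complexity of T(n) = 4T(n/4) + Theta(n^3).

Master Theorem for T(n) = 4T(n/4) + O(n^3):

a = 4, b = 4, c = 3
log_b(a) = log_4(4) = 1.0000

Case 3: c = 3 > log_4(4) = 1.0000
T(n) = O(n^3) = O(n^3)

For T(n) = 4T(n/4) + O(n^3): log_4(4) = 1.0000. This is Case 3 of the Master Theorem (c > log_b(a), work dominated by root), giving O(n^3).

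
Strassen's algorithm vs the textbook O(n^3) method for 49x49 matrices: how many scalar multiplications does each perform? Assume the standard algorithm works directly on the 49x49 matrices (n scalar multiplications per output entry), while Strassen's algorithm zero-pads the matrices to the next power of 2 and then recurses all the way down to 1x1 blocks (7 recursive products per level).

Matrix multiplication for 49x49 matrices:

Strassen's algorithm requires power-of-2 dimensions. Pad 49x49 to 64x64 (next power of 2).

Standard algorithm: 49^3 = 117649 multiplications
Strassen's algorithm: 7^(log2(64)) = 7^6 = 117649 multiplications
Savings: 117649 - 117649 = 0 multiplications

Standard: 117649 multiplications (49^3). Strassen: 117649 multiplications (7^6, after padding to 64x64). Strassen reduces 8 recursive multiplications to 7 at each level.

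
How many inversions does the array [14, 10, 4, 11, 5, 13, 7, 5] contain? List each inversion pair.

Finding inversions in [14, 10, 4, 11, 5, 13, 7, 5]:

(0, 1): arr[0]=14 > arr[1]=10
(0, 2): arr[0]=14 > arr[2]=4
(0, 3): arr[0]=14 > arr[3]=11
(0, 4): arr[0]=14 > arr[4]=5
(0, 5): arr[0]=14 > arr[5]=13
(0, 6): arr[0]=14 > arr[6]=7
(0, 7): arr[0]=14 > arr[7]=5
(1, 2): arr[1]=10 > arr[2]=4
(1, 4): arr[1]=10 > arr[4]=5
(1, 6): arr[1]=10 > arr[6]=7
(1, 7): arr[1]=10 > arr[7]=5
(3, 4): arr[3]=11 > arr[4]=5
(3, 6): arr[3]=11 > arr[6]=7
(3, 7): arr[3]=11 > arr[7]=5
(5, 6): arr[5]=13 > arr[6]=7
(5, 7): arr[5]=13 > arr[7]=5
(6, 7): arr[6]=7 > arr[7]=5

Total inversions: 17

The array has 17 inversion(s): (0,1), (0,2), (0,3), (0,4), (0,5), (0,6), (0,7), (1,2), (1,4), (1,6), (1,7), (3,4), (3,6), (3,7), (5,6), (5,7), (6,7). Each pair (i,j) satisfies i < j and arr[i] > arr[j].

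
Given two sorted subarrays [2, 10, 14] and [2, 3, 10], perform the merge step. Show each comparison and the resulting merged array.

Merging process:

Compare 2 vs 2: take 2 from left. Merged: [2]
Compare 10 vs 2: take 2 from right. Merged: [2, 2]
Compare 10 vs 3: take 3 from right. Merged: [2, 2, 3]
Compare 10 vs 10: take 10 from left. Merged: [2, 2, 3, 10]
Compare 14 vs 10: take 10 from right. Merged: [2, 2, 3, 10, 10]
Append remaining from left: [14]. Merged: [2, 2, 3, 10, 10, 14]

Final merged array: [2, 2, 3, 10, 10, 14]
Total comparisons: 5

The merged array is [2, 2, 3, 10, 10, 14], requiring 5 comparisons. The merge step runs in O(n) time where n is the total number of elements.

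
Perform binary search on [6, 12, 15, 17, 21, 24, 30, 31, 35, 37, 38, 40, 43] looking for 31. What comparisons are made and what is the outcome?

Binary search for 31 in [6, 12, 15, 17, 21, 24, 30, 31, 35, 37, 38, 40, 43]:

lo=0, hi=12, mid=6, arr[mid]=30 -> 30 < 31, search right half
lo=7, hi=12, mid=9, arr[mid]=37 -> 37 > 31, search left half
lo=7, hi=8, mid=7, arr[mid]=31 -> Found target at index 7!

Binary search finds 31 at index 7 after 3 comparisons. The search repeatedly halves the search space by comparing with the middle element.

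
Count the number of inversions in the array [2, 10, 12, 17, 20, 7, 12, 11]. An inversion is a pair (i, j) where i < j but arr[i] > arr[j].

Finding inversions in [2, 10, 12, 17, 20, 7, 12, 11]:

(1, 5): arr[1]=10 > arr[5]=7
(2, 5): arr[2]=12 > arr[5]=7
(2, 7): arr[2]=12 > arr[7]=11
(3, 5): arr[3]=17 > arr[5]=7
(3, 6): arr[3]=17 > arr[6]=12
(3, 7): arr[3]=17 > arr[7]=11
(4, 5): arr[4]=20 > arr[5]=7
(4, 6): arr[4]=20 > arr[6]=12
(4, 7): arr[4]=20 > arr[7]=11
(6, 7): arr[6]=12 > arr[7]=11

Total inversions: 10

The array has 10 inversion(s): (1,5), (2,5), (2,7), (3,5), (3,6), (3,7), (4,5), (4,6), (4,7), (6,7). Each pair (i,j) satisfies i < j and arr[i] > arr[j].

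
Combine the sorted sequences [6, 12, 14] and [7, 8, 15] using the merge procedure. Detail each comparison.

Merging process:

Compare 6 vs 7: take 6 from left. Merged: [6]
Compare 12 vs 7: take 7 from right. Merged: [6, 7]
Compare 12 vs 8: take 8 from right. Merged: [6, 7, 8]
Compare 12 vs 15: take 12 from left. Merged: [6, 7, 8, 12]
Compare 14 vs 15: take 14 from left. Merged: [6, 7, 8, 12, 14]
Append remaining from right: [15]. Merged: [6, 7, 8, 12, 14, 15]

Final merged array: [6, 7, 8, 12, 14, 15]
Total comparisons: 5

The merged array is [6, 7, 8, 12, 14, 15], requiring 5 comparisons. The merge step runs in O(n) time where n is the total number of elements.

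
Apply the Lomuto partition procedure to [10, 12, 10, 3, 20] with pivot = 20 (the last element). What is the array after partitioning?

Lomuto partition with pivot = 20:

Initial array: [10, 12, 10, 3, 20]

arr[0]=10 <= 20: swap with position 0, array becomes [10, 12, 10, 3, 20]
arr[1]=12 <= 20: swap with position 1, array becomes [10, 12, 10, 3, 20]
arr[2]=10 <= 20: swap with position 2, array becomes [10, 12, 10, 3, 20]
arr[3]=3 <= 20: swap with position 3, array becomes [10, 12, 10, 3, 20]

Place pivot at position 4: [10, 12, 10, 3, 20]
Pivot position: 4

After partitioning with pivot 20, the array becomes [10, 12, 10, 3, 20]. The pivot is placed at index 4. All elements to the left of the pivot are <= 20, and all elements to the right are > 20.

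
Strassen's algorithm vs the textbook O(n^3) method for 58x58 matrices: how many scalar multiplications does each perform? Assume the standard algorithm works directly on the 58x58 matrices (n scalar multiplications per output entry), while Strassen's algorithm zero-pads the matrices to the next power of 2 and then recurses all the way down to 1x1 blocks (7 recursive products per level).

Matrix multiplication for 58x58 matrices:

Strassen's algorithm requires power-of-2 dimensions. Pad 58x58 to 64x64 (next power of 2).

Standard algorithm: 58^3 = 195112 multiplications
Strassen's algorithm: 7^(log2(64)) = 7^6 = 117649 multiplications
Savings: 195112 - 117649 = 77463 multiplications

Standard: 195112 multiplications (58^3). Strassen: 117649 multiplications (7^6, after padding to 64x64). Strassen reduces 8 recursive multiplications to 7 at each level.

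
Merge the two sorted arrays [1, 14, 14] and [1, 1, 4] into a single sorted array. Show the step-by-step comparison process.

Merging process:

Compare 1 vs 1: take 1 from left. Merged: [1]
Compare 14 vs 1: take 1 from right. Merged: [1, 1]
Compare 14 vs 1: take 1 from right. Merged: [1, 1, 1]
Compare 14 vs 4: take 4 from right. Merged: [1, 1, 1, 4]
Append remaining from left: [14, 14]. Merged: [1, 1, 1, 4, 14, 14]

Final merged array: [1, 1, 1, 4, 14, 14]
Total comparisons: 4

The merged array is [1, 1, 1, 4, 14, 14], requiring 4 comparisons. The merge step runs in O(n) time where n is the total number of elements.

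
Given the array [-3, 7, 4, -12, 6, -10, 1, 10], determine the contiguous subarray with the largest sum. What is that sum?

Using Kadane's algorithm on [-3, 7, 4, -12, 6, -10, 1, 10]:

Scanning through the array:
Position 1 (value 7): max_ending_here = 7, max_so_far = 7
Position 2 (value 4): max_ending_here = 11, max_so_far = 11
Position 3 (value -12): max_ending_here = -1, max_so_far = 11
Position 4 (value 6): max_ending_here = 6, max_so_far = 11
Position 5 (value -10): max_ending_here = -4, max_so_far = 11
Position 6 (value 1): max_ending_here = 1, max_so_far = 11
Position 7 (value 10): max_ending_here = 11, max_so_far = 11

Maximum subarray: [7, 4]
Maximum sum: 11

The maximum subarray is [7, 4] with sum 11. This subarray runs from index 1 to index 2.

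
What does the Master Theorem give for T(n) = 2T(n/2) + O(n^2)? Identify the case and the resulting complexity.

Master Theorem for T(n) = 2T(n/2) + O(n^2):

a = 2, b = 2, c = 2
log_b(a) = log_2(2) = 1.0000

Case 3: c = 2 > log_2(2) = 1.0000
T(n) = O(n^2) = O(n^2)

For T(n) = 2T(n/2) + O(n^2): log_2(2) = 1.0000. This is Case 3 of the Master Theorem (c > log_b(a), work dominated by root), giving O(n^2).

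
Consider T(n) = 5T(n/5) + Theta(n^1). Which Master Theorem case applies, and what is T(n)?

Master Theorem for T(n) = 5T(n/5) + O(n^1):

a = 5, b = 5, c = 1
log_b(a) = log_5(5) = 1.0000

Case 2: c = 1 = log_5(5) = 1.0000
T(n) = O(n^1 log n) = O(n log n)

For T(n) = 5T(n/5) + O(n^1): log_5(5) = 1.0000. This is Case 2 of the Master Theorem (c = log_b(a), equal work at all levels), giving O(n log n).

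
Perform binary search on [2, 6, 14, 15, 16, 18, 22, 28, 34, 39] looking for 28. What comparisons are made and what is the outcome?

Binary search for 28 in [2, 6, 14, 15, 16, 18, 22, 28, 34, 39]:

lo=0, hi=9, mid=4, arr[mid]=16 -> 16 < 28, search right half
lo=5, hi=9, mid=7, arr[mid]=28 -> Found target at index 7!

Binary search finds 28 at index 7 after 2 comparisons. The search repeatedly halves the search space by comparing with the middle element.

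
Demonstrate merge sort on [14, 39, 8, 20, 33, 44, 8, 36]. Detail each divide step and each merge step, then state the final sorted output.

Merge sort trace:

Split: [14, 39, 8, 20, 33, 44, 8, 36] -> [14, 39, 8, 20] and [33, 44, 8, 36]
  Split: [14, 39, 8, 20] -> [14, 39] and [8, 20]
    Split: [14, 39] -> [14] and [39]
    Merge: [14] + [39] -> [14, 39]
    Split: [8, 20] -> [8] and [20]
    Merge: [8] + [20] -> [8, 20]
  Merge: [14, 39] + [8, 20] -> [8, 14, 20, 39]
  Split: [33, 44, 8, 36] -> [33, 44] and [8, 36]
    Split: [33, 44] -> [33] and [44]
    Merge: [33] + [44] -> [33, 44]
    Split: [8, 36] -> [8] and [36]
    Merge: [8] + [36] -> [8, 36]
  Merge: [33, 44] + [8, 36] -> [8, 33, 36, 44]
Merge: [8, 14, 20, 39] + [8, 33, 36, 44] -> [8, 8, 14, 20, 33, 36, 39, 44]

Final sorted array: [8, 8, 14, 20, 33, 36, 39, 44]

The merge sort proceeds by recursively splitting the array and merging sorted halves.
After all merges, the sorted array is [8, 8, 14, 20, 33, 36, 39, 44].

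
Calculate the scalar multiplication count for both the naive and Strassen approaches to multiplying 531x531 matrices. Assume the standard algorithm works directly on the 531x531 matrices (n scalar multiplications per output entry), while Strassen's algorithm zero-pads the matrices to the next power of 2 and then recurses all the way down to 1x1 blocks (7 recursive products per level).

Matrix multiplication for 531x531 matrices:

Strassen's algorithm requires power-of-2 dimensions. Pad 531x531 to 1024x1024 (next power of 2).

Standard algorithm: 531^3 = 149721291 multiplications
Strassen's algorithm: 7^(log2(1024)) = 7^10 = 282475249 multiplications
Difference: 149721291 - 282475249 = -132753958 (Strassen uses MORE here due to padding overhead — for small or just-over-power-of-2 n, padding can outweigh the per-level savings)

Standard: 149721291 multiplications (531^3). Strassen: 282475249 multiplications (7^10, after padding to 1024x1024). Strassen reduces 8 recursive multiplications to 7 at each level.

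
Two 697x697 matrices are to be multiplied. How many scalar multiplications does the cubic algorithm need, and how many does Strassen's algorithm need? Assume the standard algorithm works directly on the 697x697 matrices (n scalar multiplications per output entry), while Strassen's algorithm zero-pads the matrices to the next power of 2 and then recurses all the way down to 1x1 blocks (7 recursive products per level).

Matrix multiplication for 697x697 matrices:

Strassen's algorithm requires power-of-2 dimensions. Pad 697x697 to 1024x1024 (next power of 2).

Standard algorithm: 697^3 = 338608873 multiplications
Strassen's algorithm: 7^(log2(1024)) = 7^10 = 282475249 multiplications
Savings: 338608873 - 282475249 = 56133624 multiplications

Standard: 338608873 multiplications (697^3). Strassen: 282475249 multiplications (7^10, after padding to 1024x1024). Strassen reduces 8 recursive multiplications to 7 at each level.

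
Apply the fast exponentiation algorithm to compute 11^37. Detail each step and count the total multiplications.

Computing 11^37 by squaring (build up from 11^1; each line after the first costs one multiplication):

11^1 = 11
11^2 = (11^1)^2 = 11^2 = 121
11^4 = (11^2)^2 = 121^2 = 14641
11^8 = (11^4)^2 = 14641^2 = 214358881
11^9 = 11 * 11^8 = 11 * 214358881 = 2357947691
11^18 = (11^9)^2 = 2357947691^2 = 5559917313492231481
11^36 = (11^18)^2 = 5559917313492231481^2 = 30912680532870672635673352936887453361
11^37 = 11 * 11^36 = 11 * 30912680532870672635673352936887453361 = 340039485861577398992406882305761986971

Result: 340039485861577398992406882305761986971
Multiplications needed: 7 (7 lines after 11^1)

11^37 = 340039485861577398992406882305761986971. Using exponentiation by squaring, this requires 7 multiplications. The key idea: if the exponent is even, square the half-power; if odd, multiply by the base once.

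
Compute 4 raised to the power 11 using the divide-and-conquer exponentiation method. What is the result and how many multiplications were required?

Computing 4^11 by squaring (build up from 4^1; each line after the first costs one multiplication):

4^1 = 4
4^2 = (4^1)^2 = 4^2 = 16
4^4 = (4^2)^2 = 16^2 = 256
4^5 = 4 * 4^4 = 4 * 256 = 1024
4^10 = (4^5)^2 = 1024^2 = 1048576
4^11 = 4 * 4^10 = 4 * 1048576 = 4194304

Result: 4194304
Multiplications needed: 5 (5 lines after 4^1)

4^11 = 4194304. Using exponentiation by squaring, this requires 5 multiplications. The key idea: if the exponent is even, square the half-power; if odd, multiply by the base once.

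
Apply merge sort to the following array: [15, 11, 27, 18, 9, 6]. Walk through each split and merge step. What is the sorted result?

Merge sort trace:

Split: [15, 11, 27, 18, 9, 6] -> [15, 11, 27] and [18, 9, 6]
  Split: [15, 11, 27] -> [15] and [11, 27]
    Split: [11, 27] -> [11] and [27]
    Merge: [11] + [27] -> [11, 27]
  Merge: [15] + [11, 27] -> [11, 15, 27]
  Split: [18, 9, 6] -> [18] and [9, 6]
    Split: [9, 6] -> [9] and [6]
    Merge: [9] + [6] -> [6, 9]
  Merge: [18] + [6, 9] -> [6, 9, 18]
Merge: [11, 15, 27] + [6, 9, 18] -> [6, 9, 11, 15, 18, 27]

Final sorted array: [6, 9, 11, 15, 18, 27]

The merge sort proceeds by recursively splitting the array and merging sorted halves.
After all merges, the sorted array is [6, 9, 11, 15, 18, 27].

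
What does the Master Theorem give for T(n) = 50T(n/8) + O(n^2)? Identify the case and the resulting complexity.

Master Theorem for T(n) = 50T(n/8) + O(n^2):

a = 50, b = 8, c = 2
log_b(a) = log_8(50) = 1.8813

Case 3: c = 2 > log_8(50) = 1.8813
T(n) = O(n^2) = O(n^2)

For T(n) = 50T(n/8) + O(n^2): log_8(50) = 1.8813. This is Case 3 of the Master Theorem (c > log_b(a), work dominated by root), giving O(n^2).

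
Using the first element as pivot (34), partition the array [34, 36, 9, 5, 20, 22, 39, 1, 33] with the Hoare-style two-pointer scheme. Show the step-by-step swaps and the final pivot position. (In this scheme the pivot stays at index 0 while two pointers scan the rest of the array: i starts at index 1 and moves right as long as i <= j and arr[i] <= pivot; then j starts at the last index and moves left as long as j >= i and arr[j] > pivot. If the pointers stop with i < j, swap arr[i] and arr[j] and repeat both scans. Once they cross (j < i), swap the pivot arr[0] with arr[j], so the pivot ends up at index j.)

Hoare-style two-pointer partition with pivot = 34:

Initial array: [34, 36, 9, 5, 20, 22, 39, 1, 33]

Pointers start at i = 1, j = 8.
i stops at index 1 (arr[1]=36 > 34), j stops at index 8 (arr[8]=33 <= 34): swap arr[1] and arr[8], array becomes [34, 33, 9, 5, 20, 22, 39, 1, 36]
i stops at index 6 (arr[6]=39 > 34), j stops at index 7 (arr[7]=1 <= 34): swap arr[6] and arr[7], array becomes [34, 33, 9, 5, 20, 22, 1, 39, 36]
i ends at 7, j ends at 6: the pointers have crossed (j < i), so scanning stops.

Swap pivot arr[0] with arr[6] to place pivot at position 6: [1, 33, 9, 5, 20, 22, 34, 39, 36]
Pivot position: 6

After partitioning with pivot 34, the array becomes [1, 33, 9, 5, 20, 22, 34, 39, 36]. The pivot is placed at index 6. All elements to the left of the pivot are <= 34, and all elements to the right are > 34.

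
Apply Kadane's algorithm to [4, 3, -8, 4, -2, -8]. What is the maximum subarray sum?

Using Kadane's algorithm on [4, 3, -8, 4, -2, -8]:

Scanning through the array:
Position 1 (value 3): max_ending_here = 7, max_so_far = 7
Position 2 (value -8): max_ending_here = -1, max_so_far = 7
Position 3 (value 4): max_ending_here = 4, max_so_far = 7
Position 4 (value -2): max_ending_here = 2, max_so_far = 7
Position 5 (value -8): max_ending_here = -6, max_so_far = 7

Maximum subarray: [4, 3]
Maximum sum: 7

The maximum subarray is [4, 3] with sum 7. This subarray runs from index 0 to index 1.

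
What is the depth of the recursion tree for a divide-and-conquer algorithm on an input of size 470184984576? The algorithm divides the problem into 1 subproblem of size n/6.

For divide and conquer with division factor 6:

Problem sizes at each level:
Level 0: 470184984576
Level 1: 78364164096
Level 2: 13060694016
Level 3: 2176782336
Level 4: 362797056
Level 5: 60466176
Level 6: 10077696
Level 7: 1679616
Level 8: 279936
Level 9: 46656
Level 10: 7776
Level 11: 1296
Level 12: 216
Level 13: 36
Level 14: 6
Level 15: 1

The root is level 0 and the size-1 base case is level 15 (the tree spans levels 0 through 15, i.e. 16 levels counting the root), so the depth is the number of divisions: log_6(470184984576) = 15

The recursion tree depth is log_6(470184984576) = 15. At each level, the problem size is divided by 6, so it takes 15 divisions to reduce to a base case of size 1. The algorithm makes 1 recursive call at each level.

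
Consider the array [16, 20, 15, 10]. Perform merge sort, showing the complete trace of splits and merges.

Merge sort trace:

Split: [16, 20, 15, 10] -> [16, 20] and [15, 10]
  Split: [16, 20] -> [16] and [20]
  Merge: [16] + [20] -> [16, 20]
  Split: [15, 10] -> [15] and [10]
  Merge: [15] + [10] -> [10, 15]
Merge: [16, 20] + [10, 15] -> [10, 15, 16, 20]

Final sorted array: [10, 15, 16, 20]

The merge sort proceeds by recursively splitting the array and merging sorted halves.
After all merges, the sorted array is [10, 15, 16, 20].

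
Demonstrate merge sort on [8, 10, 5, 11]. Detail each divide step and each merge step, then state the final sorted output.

Merge sort trace:

Split: [8, 10, 5, 11] -> [8, 10] and [5, 11]
  Split: [8, 10] -> [8] and [10]
  Merge: [8] + [10] -> [8, 10]
  Split: [5, 11] -> [5] and [11]
  Merge: [5] + [11] -> [5, 11]
Merge: [8, 10] + [5, 11] -> [5, 8, 10, 11]

Final sorted array: [5, 8, 10, 11]

The merge sort proceeds by recursively splitting the array and merging sorted halves.
After all merges, the sorted array is [5, 8, 10, 11].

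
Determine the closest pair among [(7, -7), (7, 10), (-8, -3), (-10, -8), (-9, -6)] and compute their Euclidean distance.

Computing all pairwise distances among 5 points:

d((7, -7), (7, 10)) = 17.0
d((7, -7), (-8, -3)) = 15.5242
d((7, -7), (-10, -8)) = 17.0294
d((7, -7), (-9, -6)) = 16.0312
d((7, 10), (-8, -3)) = 19.8494
d((7, 10), (-10, -8)) = 24.7588
d((7, 10), (-9, -6)) = 22.6274
d((-8, -3), (-10, -8)) = 5.3852
d((-8, -3), (-9, -6)) = 3.1623
d((-10, -8), (-9, -6)) = 2.2361 <-- minimum

Closest pair: (-10, -8) and (-9, -6) with distance 2.2361

The closest pair is (-10, -8) and (-9, -6) with Euclidean distance 2.2361. For 5 points, brute-force pairwise comparison is shown above. For large n, the divide-and-conquer algorithm (sort by x, recurse on halves, check the dividing strip) achieves O(n log n).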